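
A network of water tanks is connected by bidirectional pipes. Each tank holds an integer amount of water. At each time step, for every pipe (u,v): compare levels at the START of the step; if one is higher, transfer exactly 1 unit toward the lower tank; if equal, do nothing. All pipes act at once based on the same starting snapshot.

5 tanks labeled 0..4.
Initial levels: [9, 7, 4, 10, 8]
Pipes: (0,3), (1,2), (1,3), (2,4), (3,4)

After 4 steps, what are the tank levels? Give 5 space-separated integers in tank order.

Step 1: flows [3->0,1->2,3->1,4->2,3->4] -> levels [10 7 6 7 8]
Step 2: flows [0->3,1->2,1=3,4->2,4->3] -> levels [9 6 8 9 6]
Step 3: flows [0=3,2->1,3->1,2->4,3->4] -> levels [9 8 6 7 8]
Step 4: flows [0->3,1->2,1->3,4->2,4->3] -> levels [8 6 8 10 6]

Answer: 8 6 8 10 6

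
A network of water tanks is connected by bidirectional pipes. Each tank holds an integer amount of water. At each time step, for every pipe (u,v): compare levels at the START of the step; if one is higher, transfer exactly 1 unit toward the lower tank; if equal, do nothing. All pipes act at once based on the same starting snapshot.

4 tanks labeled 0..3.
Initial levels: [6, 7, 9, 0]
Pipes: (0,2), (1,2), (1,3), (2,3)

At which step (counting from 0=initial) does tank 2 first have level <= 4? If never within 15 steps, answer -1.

Answer: 3

Derivation:
Step 1: flows [2->0,2->1,1->3,2->3] -> levels [7 7 6 2]
Step 2: flows [0->2,1->2,1->3,2->3] -> levels [6 5 7 4]
Step 3: flows [2->0,2->1,1->3,2->3] -> levels [7 5 4 6]
Tank 2 first reaches <=4 at step 3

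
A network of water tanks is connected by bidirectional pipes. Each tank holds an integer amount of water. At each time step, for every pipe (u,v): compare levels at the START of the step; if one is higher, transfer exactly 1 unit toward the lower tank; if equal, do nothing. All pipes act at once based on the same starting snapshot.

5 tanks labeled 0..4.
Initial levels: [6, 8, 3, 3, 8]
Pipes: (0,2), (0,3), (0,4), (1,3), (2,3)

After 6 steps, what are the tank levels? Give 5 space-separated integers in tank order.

Step 1: flows [0->2,0->3,4->0,1->3,2=3] -> levels [5 7 4 5 7]
Step 2: flows [0->2,0=3,4->0,1->3,3->2] -> levels [5 6 6 5 6]
Step 3: flows [2->0,0=3,4->0,1->3,2->3] -> levels [7 5 4 7 5]
Step 4: flows [0->2,0=3,0->4,3->1,3->2] -> levels [5 6 6 5 6]
  -> period-2 cycle: step 4 state = step 2 state
  -> state at step 6: (6-2) mod 2 = 0, same as step 2 -> [5 6 6 5 6]

Answer: 5 6 6 5 6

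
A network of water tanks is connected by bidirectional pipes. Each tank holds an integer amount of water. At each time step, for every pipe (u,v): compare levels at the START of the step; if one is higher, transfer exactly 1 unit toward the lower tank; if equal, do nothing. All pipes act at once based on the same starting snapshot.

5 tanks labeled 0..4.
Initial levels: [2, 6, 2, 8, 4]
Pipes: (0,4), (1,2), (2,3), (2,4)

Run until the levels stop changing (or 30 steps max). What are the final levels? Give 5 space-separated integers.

Answer: 4 5 3 5 5

Derivation:
Step 1: flows [4->0,1->2,3->2,4->2] -> levels [3 5 5 7 2]
Step 2: flows [0->4,1=2,3->2,2->4] -> levels [2 5 5 6 4]
Step 3: flows [4->0,1=2,3->2,2->4] -> levels [3 5 5 5 4]
Step 4: flows [4->0,1=2,2=3,2->4] -> levels [4 5 4 5 4]
Step 5: flows [0=4,1->2,3->2,2=4] -> levels [4 4 6 4 4]
Step 6: flows [0=4,2->1,2->3,2->4] -> levels [4 5 3 5 5]
Step 7: flows [4->0,1->2,3->2,4->2] -> levels [5 4 6 4 3]
Step 8: flows [0->4,2->1,2->3,2->4] -> levels [4 5 3 5 5]
  -> period-2 cycle: step 8 state = step 6 state; never stabilizes
  -> state at step 30: (30-6) mod 2 = 0, same as step 6 -> [4 5 3 5 5]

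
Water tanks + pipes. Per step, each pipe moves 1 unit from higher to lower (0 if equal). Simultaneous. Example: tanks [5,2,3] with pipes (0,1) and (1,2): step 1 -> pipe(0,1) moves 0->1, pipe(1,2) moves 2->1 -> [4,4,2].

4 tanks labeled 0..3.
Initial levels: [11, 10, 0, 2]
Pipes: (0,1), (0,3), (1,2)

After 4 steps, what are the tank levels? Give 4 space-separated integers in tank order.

Step 1: flows [0->1,0->3,1->2] -> levels [9 10 1 3]
Step 2: flows [1->0,0->3,1->2] -> levels [9 8 2 4]
Step 3: flows [0->1,0->3,1->2] -> levels [7 8 3 5]
Step 4: flows [1->0,0->3,1->2] -> levels [7 6 4 6]

Answer: 7 6 4 6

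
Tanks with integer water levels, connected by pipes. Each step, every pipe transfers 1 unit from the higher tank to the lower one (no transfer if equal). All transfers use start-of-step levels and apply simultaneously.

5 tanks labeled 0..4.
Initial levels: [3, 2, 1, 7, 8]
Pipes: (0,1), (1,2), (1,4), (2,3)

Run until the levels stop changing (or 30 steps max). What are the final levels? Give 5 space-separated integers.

Answer: 4 3 5 4 5

Derivation:
Step 1: flows [0->1,1->2,4->1,3->2] -> levels [2 3 3 6 7]
Step 2: flows [1->0,1=2,4->1,3->2] -> levels [3 3 4 5 6]
Step 3: flows [0=1,2->1,4->1,3->2] -> levels [3 5 4 4 5]
Step 4: flows [1->0,1->2,1=4,2=3] -> levels [4 3 5 4 5]
Step 5: flows [0->1,2->1,4->1,2->3] -> levels [3 6 3 5 4]
Step 6: flows [1->0,1->2,1->4,3->2] -> levels [4 3 5 4 5]
  -> period-2 cycle: step 6 state = step 4 state; never stabilizes
  -> state at step 30: (30-4) mod 2 = 0, same as step 4 -> [4 3 5 4 5]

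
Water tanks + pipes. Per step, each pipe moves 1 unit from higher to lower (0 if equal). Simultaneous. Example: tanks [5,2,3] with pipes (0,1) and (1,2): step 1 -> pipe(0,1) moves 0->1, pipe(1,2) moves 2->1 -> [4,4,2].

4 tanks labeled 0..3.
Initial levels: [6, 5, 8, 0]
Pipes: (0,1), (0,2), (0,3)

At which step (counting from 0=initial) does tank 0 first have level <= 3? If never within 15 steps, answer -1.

Answer: -1

Derivation:
Step 1: flows [0->1,2->0,0->3] -> levels [5 6 7 1]
Step 2: flows [1->0,2->0,0->3] -> levels [6 5 6 2]
Step 3: flows [0->1,0=2,0->3] -> levels [4 6 6 3]
Step 4: flows [1->0,2->0,0->3] -> levels [5 5 5 4]
Step 5: flows [0=1,0=2,0->3] -> levels [4 5 5 5]
Step 6: flows [1->0,2->0,3->0] -> levels [7 4 4 4]
Step 7: flows [0->1,0->2,0->3] -> levels [4 5 5 5]
  -> period-2 cycle (repeats step 5); tank 0 never drops to <=3
Tank 0 never reaches <=3 within 15 steps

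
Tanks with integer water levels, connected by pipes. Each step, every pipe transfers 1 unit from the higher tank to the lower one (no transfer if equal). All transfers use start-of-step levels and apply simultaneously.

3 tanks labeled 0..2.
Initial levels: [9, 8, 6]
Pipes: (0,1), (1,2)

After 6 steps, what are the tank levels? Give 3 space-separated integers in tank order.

Step 1: flows [0->1,1->2] -> levels [8 8 7]
Step 2: flows [0=1,1->2] -> levels [8 7 8]
Step 3: flows [0->1,2->1] -> levels [7 9 7]
Step 4: flows [1->0,1->2] -> levels [8 7 8]
  -> period-2 cycle: step 4 state = step 2 state
  -> state at step 6: (6-2) mod 2 = 0, same as step 2 -> [8 7 8]

Answer: 8 7 8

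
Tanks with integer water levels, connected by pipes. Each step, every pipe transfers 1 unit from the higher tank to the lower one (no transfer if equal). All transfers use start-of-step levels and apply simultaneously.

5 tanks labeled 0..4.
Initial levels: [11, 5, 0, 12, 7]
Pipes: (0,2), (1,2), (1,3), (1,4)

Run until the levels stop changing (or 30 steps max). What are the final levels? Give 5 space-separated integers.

Answer: 7 7 7 7 7

Derivation:
Step 1: flows [0->2,1->2,3->1,4->1] -> levels [10 6 2 11 6]
Step 2: flows [0->2,1->2,3->1,1=4] -> levels [9 6 4 10 6]
Step 3: flows [0->2,1->2,3->1,1=4] -> levels [8 6 6 9 6]
Step 4: flows [0->2,1=2,3->1,1=4] -> levels [7 7 7 8 6]
Step 5: flows [0=2,1=2,3->1,1->4] -> levels [7 7 7 7 7]
Step 6: flows [0=2,1=2,1=3,1=4] -> levels [7 7 7 7 7]
  -> stable (no change)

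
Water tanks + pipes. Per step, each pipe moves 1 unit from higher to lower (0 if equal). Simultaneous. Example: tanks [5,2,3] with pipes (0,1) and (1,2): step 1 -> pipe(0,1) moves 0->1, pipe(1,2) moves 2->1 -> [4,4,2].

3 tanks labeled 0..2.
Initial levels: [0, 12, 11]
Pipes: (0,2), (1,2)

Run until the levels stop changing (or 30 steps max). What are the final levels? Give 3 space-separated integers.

Answer: 8 8 7

Derivation:
Step 1: flows [2->0,1->2] -> levels [1 11 11]
Step 2: flows [2->0,1=2] -> levels [2 11 10]
Step 3: flows [2->0,1->2] -> levels [3 10 10]
Step 4: flows [2->0,1=2] -> levels [4 10 9]
Step 5: flows [2->0,1->2] -> levels [5 9 9]
Step 6: flows [2->0,1=2] -> levels [6 9 8]
Step 7: flows [2->0,1->2] -> levels [7 8 8]
Step 8: flows [2->0,1=2] -> levels [8 8 7]
Step 9: flows [0->2,1->2] -> levels [7 7 9]
Step 10: flows [2->0,2->1] -> levels [8 8 7]
  -> period-2 cycle: step 10 state = step 8 state; never stabilizes
  -> state at step 30: (30-8) mod 2 = 0, same as step 8 -> [8 8 7]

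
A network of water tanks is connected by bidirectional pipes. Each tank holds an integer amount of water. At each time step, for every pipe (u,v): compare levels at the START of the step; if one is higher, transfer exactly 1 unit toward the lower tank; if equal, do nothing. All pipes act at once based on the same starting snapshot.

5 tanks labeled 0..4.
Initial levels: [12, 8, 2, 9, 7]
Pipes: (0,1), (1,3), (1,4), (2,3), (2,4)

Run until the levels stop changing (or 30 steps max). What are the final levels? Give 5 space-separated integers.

Step 1: flows [0->1,3->1,1->4,3->2,4->2] -> levels [11 9 4 7 7]
Step 2: flows [0->1,1->3,1->4,3->2,4->2] -> levels [10 8 6 7 7]
Step 3: flows [0->1,1->3,1->4,3->2,4->2] -> levels [9 7 8 7 7]
Step 4: flows [0->1,1=3,1=4,2->3,2->4] -> levels [8 8 6 8 8]
Step 5: flows [0=1,1=3,1=4,3->2,4->2] -> levels [8 8 8 7 7]
Step 6: flows [0=1,1->3,1->4,2->3,2->4] -> levels [8 6 6 9 9]
Step 7: flows [0->1,3->1,4->1,3->2,4->2] -> levels [7 9 8 7 7]
Step 8: flows [1->0,1->3,1->4,2->3,2->4] -> levels [8 6 6 9 9]
  -> period-2 cycle: step 8 state = step 6 state; never stabilizes
  -> state at step 30: (30-6) mod 2 = 0, same as step 6 -> [8 6 6 9 9]

Answer: 8 6 6 9 9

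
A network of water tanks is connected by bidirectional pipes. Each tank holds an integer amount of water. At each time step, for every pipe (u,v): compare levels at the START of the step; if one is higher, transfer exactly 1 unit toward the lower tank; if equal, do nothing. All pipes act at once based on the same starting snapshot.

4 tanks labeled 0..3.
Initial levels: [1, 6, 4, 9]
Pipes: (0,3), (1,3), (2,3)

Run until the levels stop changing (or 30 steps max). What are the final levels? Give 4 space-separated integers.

Answer: 5 6 6 3

Derivation:
Step 1: flows [3->0,3->1,3->2] -> levels [2 7 5 6]
Step 2: flows [3->0,1->3,3->2] -> levels [3 6 6 5]
Step 3: flows [3->0,1->3,2->3] -> levels [4 5 5 6]
Step 4: flows [3->0,3->1,3->2] -> levels [5 6 6 3]
Step 5: flows [0->3,1->3,2->3] -> levels [4 5 5 6]
  -> period-2 cycle: step 5 state = step 3 state; never stabilizes
  -> state at step 30: (30-3) mod 2 = 1, same as step 4 -> [5 6 6 3]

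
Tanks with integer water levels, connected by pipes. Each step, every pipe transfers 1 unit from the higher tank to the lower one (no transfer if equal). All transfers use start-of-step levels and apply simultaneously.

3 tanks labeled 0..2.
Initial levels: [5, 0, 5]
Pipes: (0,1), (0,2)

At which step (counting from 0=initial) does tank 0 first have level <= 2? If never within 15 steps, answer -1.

Step 1: flows [0->1,0=2] -> levels [4 1 5]
Step 2: flows [0->1,2->0] -> levels [4 2 4]
Step 3: flows [0->1,0=2] -> levels [3 3 4]
Step 4: flows [0=1,2->0] -> levels [4 3 3]
Step 5: flows [0->1,0->2] -> levels [2 4 4]
Tank 0 first reaches <=2 at step 5

Answer: 5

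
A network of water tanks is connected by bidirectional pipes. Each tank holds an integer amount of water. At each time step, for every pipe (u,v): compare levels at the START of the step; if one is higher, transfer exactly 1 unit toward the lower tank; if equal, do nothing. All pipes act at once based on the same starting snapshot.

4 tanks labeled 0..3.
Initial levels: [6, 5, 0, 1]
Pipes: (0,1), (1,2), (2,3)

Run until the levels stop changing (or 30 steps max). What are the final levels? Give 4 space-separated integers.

Step 1: flows [0->1,1->2,3->2] -> levels [5 5 2 0]
Step 2: flows [0=1,1->2,2->3] -> levels [5 4 2 1]
Step 3: flows [0->1,1->2,2->3] -> levels [4 4 2 2]
Step 4: flows [0=1,1->2,2=3] -> levels [4 3 3 2]
Step 5: flows [0->1,1=2,2->3] -> levels [3 4 2 3]
Step 6: flows [1->0,1->2,3->2] -> levels [4 2 4 2]
Step 7: flows [0->1,2->1,2->3] -> levels [3 4 2 3]
  -> period-2 cycle: step 7 state = step 5 state; never stabilizes
  -> state at step 30: (30-5) mod 2 = 1, same as step 6 -> [4 2 4 2]

Answer: 4 2 4 2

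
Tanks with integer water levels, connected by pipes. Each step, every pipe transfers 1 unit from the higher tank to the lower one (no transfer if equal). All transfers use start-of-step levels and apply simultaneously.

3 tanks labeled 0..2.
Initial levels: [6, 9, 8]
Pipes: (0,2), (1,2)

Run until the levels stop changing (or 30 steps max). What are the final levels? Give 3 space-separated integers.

Answer: 8 8 7

Derivation:
Step 1: flows [2->0,1->2] -> levels [7 8 8]
Step 2: flows [2->0,1=2] -> levels [8 8 7]
Step 3: flows [0->2,1->2] -> levels [7 7 9]
Step 4: flows [2->0,2->1] -> levels [8 8 7]
  -> period-2 cycle: step 4 state = step 2 state; never stabilizes
  -> state at step 30: (30-2) mod 2 = 0, same as step 2 -> [8 8 7]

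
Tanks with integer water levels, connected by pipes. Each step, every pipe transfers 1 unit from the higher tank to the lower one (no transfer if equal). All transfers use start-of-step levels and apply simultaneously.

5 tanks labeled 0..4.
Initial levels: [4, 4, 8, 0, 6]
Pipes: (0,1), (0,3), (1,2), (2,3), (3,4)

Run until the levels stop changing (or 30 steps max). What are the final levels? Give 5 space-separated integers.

Answer: 4 5 4 5 4

Derivation:
Step 1: flows [0=1,0->3,2->1,2->3,4->3] -> levels [3 5 6 3 5]
Step 2: flows [1->0,0=3,2->1,2->3,4->3] -> levels [4 5 4 5 4]
Step 3: flows [1->0,3->0,1->2,3->2,3->4] -> levels [6 3 6 2 5]
Step 4: flows [0->1,0->3,2->1,2->3,4->3] -> levels [4 5 4 5 4]
  -> period-2 cycle: step 4 state = step 2 state; never stabilizes
  -> state at step 30: (30-2) mod 2 = 0, same as step 2 -> [4 5 4 5 4]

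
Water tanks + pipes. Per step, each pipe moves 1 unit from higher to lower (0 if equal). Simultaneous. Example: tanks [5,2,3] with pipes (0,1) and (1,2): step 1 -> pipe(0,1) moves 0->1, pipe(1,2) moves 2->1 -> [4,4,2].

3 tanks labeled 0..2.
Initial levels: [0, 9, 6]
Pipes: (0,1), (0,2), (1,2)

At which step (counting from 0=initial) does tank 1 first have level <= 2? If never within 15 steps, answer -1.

Step 1: flows [1->0,2->0,1->2] -> levels [2 7 6]
Step 2: flows [1->0,2->0,1->2] -> levels [4 5 6]
Step 3: flows [1->0,2->0,2->1] -> levels [6 5 4]
Step 4: flows [0->1,0->2,1->2] -> levels [4 5 6]
  -> period-2 cycle (repeats step 2); tank 1 never drops to <=2
Tank 1 never reaches <=2 within 15 steps

Answer: -1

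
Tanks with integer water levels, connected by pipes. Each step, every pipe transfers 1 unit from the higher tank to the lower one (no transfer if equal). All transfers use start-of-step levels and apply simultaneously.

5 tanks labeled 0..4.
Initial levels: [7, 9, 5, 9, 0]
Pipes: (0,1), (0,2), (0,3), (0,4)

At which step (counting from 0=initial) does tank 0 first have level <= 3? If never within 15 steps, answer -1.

Step 1: flows [1->0,0->2,3->0,0->4] -> levels [7 8 6 8 1]
Step 2: flows [1->0,0->2,3->0,0->4] -> levels [7 7 7 7 2]
Step 3: flows [0=1,0=2,0=3,0->4] -> levels [6 7 7 7 3]
Step 4: flows [1->0,2->0,3->0,0->4] -> levels [8 6 6 6 4]
Step 5: flows [0->1,0->2,0->3,0->4] -> levels [4 7 7 7 5]
Step 6: flows [1->0,2->0,3->0,4->0] -> levels [8 6 6 6 4]
  -> period-2 cycle (repeats step 4); tank 0 never drops to <=3
Tank 0 never reaches <=3 within 15 steps

Answer: -1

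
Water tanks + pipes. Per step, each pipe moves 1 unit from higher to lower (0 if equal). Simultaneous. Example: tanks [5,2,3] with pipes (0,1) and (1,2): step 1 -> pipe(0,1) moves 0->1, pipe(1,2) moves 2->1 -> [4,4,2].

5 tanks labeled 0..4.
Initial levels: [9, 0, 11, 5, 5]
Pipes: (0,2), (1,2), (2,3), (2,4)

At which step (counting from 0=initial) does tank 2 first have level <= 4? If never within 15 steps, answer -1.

Step 1: flows [2->0,2->1,2->3,2->4] -> levels [10 1 7 6 6]
Step 2: flows [0->2,2->1,2->3,2->4] -> levels [9 2 5 7 7]
Step 3: flows [0->2,2->1,3->2,4->2] -> levels [8 3 7 6 6]
Step 4: flows [0->2,2->1,2->3,2->4] -> levels [7 4 5 7 7]
Step 5: flows [0->2,2->1,3->2,4->2] -> levels [6 5 7 6 6]
Step 6: flows [2->0,2->1,2->3,2->4] -> levels [7 6 3 7 7]
Tank 2 first reaches <=4 at step 6

Answer: 6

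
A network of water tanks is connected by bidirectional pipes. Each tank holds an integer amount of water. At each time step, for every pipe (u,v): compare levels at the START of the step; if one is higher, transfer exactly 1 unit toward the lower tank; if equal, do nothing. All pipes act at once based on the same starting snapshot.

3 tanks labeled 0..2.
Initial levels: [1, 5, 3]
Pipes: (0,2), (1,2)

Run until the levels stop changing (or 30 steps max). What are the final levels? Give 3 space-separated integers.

Step 1: flows [2->0,1->2] -> levels [2 4 3]
Step 2: flows [2->0,1->2] -> levels [3 3 3]
Step 3: flows [0=2,1=2] -> levels [3 3 3]
  -> stable (no change)

Answer: 3 3 3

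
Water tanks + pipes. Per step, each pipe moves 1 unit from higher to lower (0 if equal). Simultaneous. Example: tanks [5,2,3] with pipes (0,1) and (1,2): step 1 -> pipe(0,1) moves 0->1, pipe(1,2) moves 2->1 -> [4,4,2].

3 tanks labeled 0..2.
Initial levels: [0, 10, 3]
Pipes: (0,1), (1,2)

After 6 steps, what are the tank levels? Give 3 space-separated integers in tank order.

Step 1: flows [1->0,1->2] -> levels [1 8 4]
Step 2: flows [1->0,1->2] -> levels [2 6 5]
Step 3: flows [1->0,1->2] -> levels [3 4 6]
Step 4: flows [1->0,2->1] -> levels [4 4 5]
Step 5: flows [0=1,2->1] -> levels [4 5 4]
Step 6: flows [1->0,1->2] -> levels [5 3 5]

Answer: 5 3 5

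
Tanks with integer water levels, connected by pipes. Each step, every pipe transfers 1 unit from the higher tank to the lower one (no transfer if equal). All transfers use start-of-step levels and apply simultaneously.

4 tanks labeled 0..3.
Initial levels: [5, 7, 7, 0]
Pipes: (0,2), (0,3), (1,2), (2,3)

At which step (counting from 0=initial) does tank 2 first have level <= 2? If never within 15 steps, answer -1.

Step 1: flows [2->0,0->3,1=2,2->3] -> levels [5 7 5 2]
Step 2: flows [0=2,0->3,1->2,2->3] -> levels [4 6 5 4]
Step 3: flows [2->0,0=3,1->2,2->3] -> levels [5 5 4 5]
Step 4: flows [0->2,0=3,1->2,3->2] -> levels [4 4 7 4]
Step 5: flows [2->0,0=3,2->1,2->3] -> levels [5 5 4 5]
  -> period-2 cycle (repeats step 3); tank 2 never drops to <=2
Tank 2 never reaches <=2 within 15 steps

Answer: -1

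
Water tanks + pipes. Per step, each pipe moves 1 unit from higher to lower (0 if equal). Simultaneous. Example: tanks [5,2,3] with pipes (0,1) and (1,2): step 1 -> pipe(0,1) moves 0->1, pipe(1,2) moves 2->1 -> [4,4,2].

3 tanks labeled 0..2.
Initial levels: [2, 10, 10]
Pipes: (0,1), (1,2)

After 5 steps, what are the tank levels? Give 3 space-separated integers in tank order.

Step 1: flows [1->0,1=2] -> levels [3 9 10]
Step 2: flows [1->0,2->1] -> levels [4 9 9]
Step 3: flows [1->0,1=2] -> levels [5 8 9]
Step 4: flows [1->0,2->1] -> levels [6 8 8]
Step 5: flows [1->0,1=2] -> levels [7 7 8]

Answer: 7 7 8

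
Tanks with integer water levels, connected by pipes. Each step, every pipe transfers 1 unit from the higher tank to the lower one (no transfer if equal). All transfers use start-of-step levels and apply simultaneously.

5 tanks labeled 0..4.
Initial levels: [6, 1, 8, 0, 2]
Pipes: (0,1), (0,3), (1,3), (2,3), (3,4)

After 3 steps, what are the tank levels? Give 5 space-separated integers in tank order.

Step 1: flows [0->1,0->3,1->3,2->3,4->3] -> levels [4 1 7 4 1]
Step 2: flows [0->1,0=3,3->1,2->3,3->4] -> levels [3 3 6 3 2]
Step 3: flows [0=1,0=3,1=3,2->3,3->4] -> levels [3 3 5 3 3]

Answer: 3 3 5 3 3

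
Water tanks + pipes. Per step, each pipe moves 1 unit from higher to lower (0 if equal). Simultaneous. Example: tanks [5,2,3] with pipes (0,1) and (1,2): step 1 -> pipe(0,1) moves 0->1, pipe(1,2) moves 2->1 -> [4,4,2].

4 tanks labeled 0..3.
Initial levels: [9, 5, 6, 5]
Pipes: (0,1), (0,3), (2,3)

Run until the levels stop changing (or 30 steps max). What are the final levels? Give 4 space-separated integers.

Step 1: flows [0->1,0->3,2->3] -> levels [7 6 5 7]
Step 2: flows [0->1,0=3,3->2] -> levels [6 7 6 6]
Step 3: flows [1->0,0=3,2=3] -> levels [7 6 6 6]
Step 4: flows [0->1,0->3,2=3] -> levels [5 7 6 7]
Step 5: flows [1->0,3->0,3->2] -> levels [7 6 7 5]
Step 6: flows [0->1,0->3,2->3] -> levels [5 7 6 7]
  -> period-2 cycle: step 6 state = step 4 state; never stabilizes
  -> state at step 30: (30-4) mod 2 = 0, same as step 4 -> [5 7 6 7]

Answer: 5 7 6 7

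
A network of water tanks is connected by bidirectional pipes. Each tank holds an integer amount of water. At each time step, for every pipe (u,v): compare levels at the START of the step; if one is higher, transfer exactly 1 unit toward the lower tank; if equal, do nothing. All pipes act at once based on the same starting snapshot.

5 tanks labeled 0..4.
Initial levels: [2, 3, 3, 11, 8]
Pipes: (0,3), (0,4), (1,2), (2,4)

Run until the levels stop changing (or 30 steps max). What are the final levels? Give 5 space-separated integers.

Step 1: flows [3->0,4->0,1=2,4->2] -> levels [4 3 4 10 6]
Step 2: flows [3->0,4->0,2->1,4->2] -> levels [6 4 4 9 4]
Step 3: flows [3->0,0->4,1=2,2=4] -> levels [6 4 4 8 5]
Step 4: flows [3->0,0->4,1=2,4->2] -> levels [6 4 5 7 5]
Step 5: flows [3->0,0->4,2->1,2=4] -> levels [6 5 4 6 6]
Step 6: flows [0=3,0=4,1->2,4->2] -> levels [6 4 6 6 5]
Step 7: flows [0=3,0->4,2->1,2->4] -> levels [5 5 4 6 7]
Step 8: flows [3->0,4->0,1->2,4->2] -> levels [7 4 6 5 5]
Step 9: flows [0->3,0->4,2->1,2->4] -> levels [5 5 4 6 7]
  -> period-2 cycle: step 9 state = step 7 state; never stabilizes
  -> state at step 30: (30-7) mod 2 = 1, same as step 8 -> [7 4 6 5 5]

Answer: 7 4 6 5 5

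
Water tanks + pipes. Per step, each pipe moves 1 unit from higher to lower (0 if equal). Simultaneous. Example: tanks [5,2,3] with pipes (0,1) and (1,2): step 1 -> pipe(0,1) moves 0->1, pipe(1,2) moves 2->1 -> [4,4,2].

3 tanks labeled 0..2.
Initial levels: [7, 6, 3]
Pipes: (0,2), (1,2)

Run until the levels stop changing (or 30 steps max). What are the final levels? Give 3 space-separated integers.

Step 1: flows [0->2,1->2] -> levels [6 5 5]
Step 2: flows [0->2,1=2] -> levels [5 5 6]
Step 3: flows [2->0,2->1] -> levels [6 6 4]
Step 4: flows [0->2,1->2] -> levels [5 5 6]
  -> period-2 cycle: step 4 state = step 2 state; never stabilizes
  -> state at step 30: (30-2) mod 2 = 0, same as step 2 -> [5 5 6]

Answer: 5 5 6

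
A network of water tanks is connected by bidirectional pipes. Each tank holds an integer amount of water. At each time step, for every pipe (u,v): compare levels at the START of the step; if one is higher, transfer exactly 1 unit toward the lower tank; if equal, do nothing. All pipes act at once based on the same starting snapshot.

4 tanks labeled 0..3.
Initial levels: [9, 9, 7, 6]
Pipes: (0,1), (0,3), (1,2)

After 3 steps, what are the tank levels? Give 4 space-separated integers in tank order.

Step 1: flows [0=1,0->3,1->2] -> levels [8 8 8 7]
Step 2: flows [0=1,0->3,1=2] -> levels [7 8 8 8]
Step 3: flows [1->0,3->0,1=2] -> levels [9 7 8 7]

Answer: 9 7 8 7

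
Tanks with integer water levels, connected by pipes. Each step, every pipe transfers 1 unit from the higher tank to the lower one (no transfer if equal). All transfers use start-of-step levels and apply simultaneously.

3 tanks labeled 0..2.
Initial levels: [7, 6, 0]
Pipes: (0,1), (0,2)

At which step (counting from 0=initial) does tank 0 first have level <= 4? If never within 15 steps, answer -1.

Answer: 4

Derivation:
Step 1: flows [0->1,0->2] -> levels [5 7 1]
Step 2: flows [1->0,0->2] -> levels [5 6 2]
Step 3: flows [1->0,0->2] -> levels [5 5 3]
Step 4: flows [0=1,0->2] -> levels [4 5 4]
Tank 0 first reaches <=4 at step 4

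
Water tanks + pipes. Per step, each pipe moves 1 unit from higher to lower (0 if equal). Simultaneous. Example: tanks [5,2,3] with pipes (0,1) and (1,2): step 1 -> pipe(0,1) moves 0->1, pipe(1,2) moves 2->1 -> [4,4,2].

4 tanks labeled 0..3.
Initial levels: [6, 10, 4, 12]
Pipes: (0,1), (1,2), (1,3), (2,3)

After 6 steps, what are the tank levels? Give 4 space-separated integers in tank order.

Answer: 8 8 8 8

Derivation:
Step 1: flows [1->0,1->2,3->1,3->2] -> levels [7 9 6 10]
Step 2: flows [1->0,1->2,3->1,3->2] -> levels [8 8 8 8]
Step 3: flows [0=1,1=2,1=3,2=3] -> levels [8 8 8 8]
  -> stable; steps 4..6 unchanged -> [8 8 8 8]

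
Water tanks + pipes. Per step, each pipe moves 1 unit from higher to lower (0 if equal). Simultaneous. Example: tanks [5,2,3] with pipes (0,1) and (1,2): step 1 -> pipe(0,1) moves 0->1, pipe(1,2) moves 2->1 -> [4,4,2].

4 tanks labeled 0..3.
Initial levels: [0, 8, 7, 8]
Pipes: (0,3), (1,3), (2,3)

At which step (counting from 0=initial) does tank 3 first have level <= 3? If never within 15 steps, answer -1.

Step 1: flows [3->0,1=3,3->2] -> levels [1 8 8 6]
Step 2: flows [3->0,1->3,2->3] -> levels [2 7 7 7]
Step 3: flows [3->0,1=3,2=3] -> levels [3 7 7 6]
Step 4: flows [3->0,1->3,2->3] -> levels [4 6 6 7]
Step 5: flows [3->0,3->1,3->2] -> levels [5 7 7 4]
Step 6: flows [0->3,1->3,2->3] -> levels [4 6 6 7]
  -> period-2 cycle (repeats step 4); tank 3 never drops to <=3
Tank 3 never reaches <=3 within 15 steps

Answer: -1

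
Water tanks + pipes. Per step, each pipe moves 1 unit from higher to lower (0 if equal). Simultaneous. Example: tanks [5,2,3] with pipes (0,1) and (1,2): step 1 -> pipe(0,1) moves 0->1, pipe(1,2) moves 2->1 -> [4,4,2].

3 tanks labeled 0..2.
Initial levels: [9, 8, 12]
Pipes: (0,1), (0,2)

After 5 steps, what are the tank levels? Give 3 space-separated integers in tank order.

Answer: 9 10 10

Derivation:
Step 1: flows [0->1,2->0] -> levels [9 9 11]
Step 2: flows [0=1,2->0] -> levels [10 9 10]
Step 3: flows [0->1,0=2] -> levels [9 10 10]
Step 4: flows [1->0,2->0] -> levels [11 9 9]
Step 5: flows [0->1,0->2] -> levels [9 10 10]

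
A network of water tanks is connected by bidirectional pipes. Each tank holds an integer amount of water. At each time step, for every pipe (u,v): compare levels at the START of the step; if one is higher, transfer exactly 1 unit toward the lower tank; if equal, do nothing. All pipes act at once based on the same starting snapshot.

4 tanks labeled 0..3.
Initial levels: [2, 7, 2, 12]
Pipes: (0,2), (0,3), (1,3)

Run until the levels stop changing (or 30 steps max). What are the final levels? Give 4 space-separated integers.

Step 1: flows [0=2,3->0,3->1] -> levels [3 8 2 10]
Step 2: flows [0->2,3->0,3->1] -> levels [3 9 3 8]
Step 3: flows [0=2,3->0,1->3] -> levels [4 8 3 8]
Step 4: flows [0->2,3->0,1=3] -> levels [4 8 4 7]
Step 5: flows [0=2,3->0,1->3] -> levels [5 7 4 7]
Step 6: flows [0->2,3->0,1=3] -> levels [5 7 5 6]
Step 7: flows [0=2,3->0,1->3] -> levels [6 6 5 6]
Step 8: flows [0->2,0=3,1=3] -> levels [5 6 6 6]
Step 9: flows [2->0,3->0,1=3] -> levels [7 6 5 5]
Step 10: flows [0->2,0->3,1->3] -> levels [5 5 6 7]
Step 11: flows [2->0,3->0,3->1] -> levels [7 6 5 5]
  -> period-2 cycle: step 11 state = step 9 state; never stabilizes
  -> state at step 30: (30-9) mod 2 = 1, same as step 10 -> [5 5 6 7]

Answer: 5 5 6 7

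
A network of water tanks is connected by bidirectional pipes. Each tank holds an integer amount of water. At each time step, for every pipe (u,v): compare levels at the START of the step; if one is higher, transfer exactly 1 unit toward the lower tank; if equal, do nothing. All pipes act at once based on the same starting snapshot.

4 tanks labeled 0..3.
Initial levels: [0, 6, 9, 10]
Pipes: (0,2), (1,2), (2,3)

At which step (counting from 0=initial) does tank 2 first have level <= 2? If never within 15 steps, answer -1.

Step 1: flows [2->0,2->1,3->2] -> levels [1 7 8 9]
Step 2: flows [2->0,2->1,3->2] -> levels [2 8 7 8]
Step 3: flows [2->0,1->2,3->2] -> levels [3 7 8 7]
Step 4: flows [2->0,2->1,2->3] -> levels [4 8 5 8]
Step 5: flows [2->0,1->2,3->2] -> levels [5 7 6 7]
Step 6: flows [2->0,1->2,3->2] -> levels [6 6 7 6]
Step 7: flows [2->0,2->1,2->3] -> levels [7 7 4 7]
Step 8: flows [0->2,1->2,3->2] -> levels [6 6 7 6]
  -> period-2 cycle (repeats step 6); tank 2 never drops to <=2
Tank 2 never reaches <=2 within 15 steps

Answer: -1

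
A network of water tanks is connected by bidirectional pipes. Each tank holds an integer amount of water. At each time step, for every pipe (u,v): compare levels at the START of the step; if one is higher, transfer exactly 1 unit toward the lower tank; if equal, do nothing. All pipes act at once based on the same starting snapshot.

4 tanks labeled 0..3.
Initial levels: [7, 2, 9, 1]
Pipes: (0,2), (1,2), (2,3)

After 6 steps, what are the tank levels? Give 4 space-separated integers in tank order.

Step 1: flows [2->0,2->1,2->3] -> levels [8 3 6 2]
Step 2: flows [0->2,2->1,2->3] -> levels [7 4 5 3]
Step 3: flows [0->2,2->1,2->3] -> levels [6 5 4 4]
Step 4: flows [0->2,1->2,2=3] -> levels [5 4 6 4]
Step 5: flows [2->0,2->1,2->3] -> levels [6 5 3 5]
Step 6: flows [0->2,1->2,3->2] -> levels [5 4 6 4]

Answer: 5 4 6 4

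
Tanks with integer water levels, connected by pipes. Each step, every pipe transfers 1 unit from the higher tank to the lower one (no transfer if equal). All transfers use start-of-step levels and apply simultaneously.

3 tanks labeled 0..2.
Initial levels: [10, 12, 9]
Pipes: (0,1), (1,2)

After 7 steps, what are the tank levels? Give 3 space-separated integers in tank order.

Answer: 11 9 11

Derivation:
Step 1: flows [1->0,1->2] -> levels [11 10 10]
Step 2: flows [0->1,1=2] -> levels [10 11 10]
Step 3: flows [1->0,1->2] -> levels [11 9 11]
Step 4: flows [0->1,2->1] -> levels [10 11 10]
  -> period-2 cycle: step 4 state = step 2 state
  -> state at step 7: (7-2) mod 2 = 1, same as step 3 -> [11 9 11]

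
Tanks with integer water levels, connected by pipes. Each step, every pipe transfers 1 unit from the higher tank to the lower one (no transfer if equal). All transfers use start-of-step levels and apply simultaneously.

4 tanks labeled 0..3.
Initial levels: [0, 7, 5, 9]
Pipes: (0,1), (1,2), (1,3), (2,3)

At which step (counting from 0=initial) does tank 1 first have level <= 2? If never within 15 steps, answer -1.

Answer: -1

Derivation:
Step 1: flows [1->0,1->2,3->1,3->2] -> levels [1 6 7 7]
Step 2: flows [1->0,2->1,3->1,2=3] -> levels [2 7 6 6]
Step 3: flows [1->0,1->2,1->3,2=3] -> levels [3 4 7 7]
Step 4: flows [1->0,2->1,3->1,2=3] -> levels [4 5 6 6]
Step 5: flows [1->0,2->1,3->1,2=3] -> levels [5 6 5 5]
Step 6: flows [1->0,1->2,1->3,2=3] -> levels [6 3 6 6]
Step 7: flows [0->1,2->1,3->1,2=3] -> levels [5 6 5 5]
  -> period-2 cycle (repeats step 5); tank 1 never drops to <=2
Tank 1 never reaches <=2 within 15 steps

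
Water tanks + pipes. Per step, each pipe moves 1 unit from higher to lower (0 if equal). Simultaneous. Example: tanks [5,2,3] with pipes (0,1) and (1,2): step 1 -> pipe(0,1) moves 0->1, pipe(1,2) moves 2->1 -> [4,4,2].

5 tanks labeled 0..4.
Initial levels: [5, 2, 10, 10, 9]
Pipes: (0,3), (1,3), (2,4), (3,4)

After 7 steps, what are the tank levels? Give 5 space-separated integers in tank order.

Step 1: flows [3->0,3->1,2->4,3->4] -> levels [6 3 9 7 11]
Step 2: flows [3->0,3->1,4->2,4->3] -> levels [7 4 10 6 9]
Step 3: flows [0->3,3->1,2->4,4->3] -> levels [6 5 9 7 9]
Step 4: flows [3->0,3->1,2=4,4->3] -> levels [7 6 9 6 8]
Step 5: flows [0->3,1=3,2->4,4->3] -> levels [6 6 8 8 8]
Step 6: flows [3->0,3->1,2=4,3=4] -> levels [7 7 8 6 8]
Step 7: flows [0->3,1->3,2=4,4->3] -> levels [6 6 8 9 7]

Answer: 6 6 8 9 7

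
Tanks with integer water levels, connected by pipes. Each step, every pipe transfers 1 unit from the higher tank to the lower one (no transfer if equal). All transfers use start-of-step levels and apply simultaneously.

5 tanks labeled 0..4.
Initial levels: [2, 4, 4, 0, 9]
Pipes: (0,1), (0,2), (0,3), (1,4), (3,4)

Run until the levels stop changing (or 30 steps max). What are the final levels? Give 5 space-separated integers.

Answer: 2 4 4 4 5

Derivation:
Step 1: flows [1->0,2->0,0->3,4->1,4->3] -> levels [3 4 3 2 7]
Step 2: flows [1->0,0=2,0->3,4->1,4->3] -> levels [3 4 3 4 5]
Step 3: flows [1->0,0=2,3->0,4->1,4->3] -> levels [5 4 3 4 3]
Step 4: flows [0->1,0->2,0->3,1->4,3->4] -> levels [2 4 4 4 5]
Step 5: flows [1->0,2->0,3->0,4->1,4->3] -> levels [5 4 3 4 3]
  -> period-2 cycle: step 5 state = step 3 state; never stabilizes
  -> state at step 30: (30-3) mod 2 = 1, same as step 4 -> [2 4 4 4 5]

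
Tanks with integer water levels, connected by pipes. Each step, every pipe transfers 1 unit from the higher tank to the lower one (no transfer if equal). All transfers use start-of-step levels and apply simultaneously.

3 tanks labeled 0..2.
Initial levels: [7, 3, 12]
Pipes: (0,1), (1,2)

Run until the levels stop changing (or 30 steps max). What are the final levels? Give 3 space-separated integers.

Answer: 8 6 8

Derivation:
Step 1: flows [0->1,2->1] -> levels [6 5 11]
Step 2: flows [0->1,2->1] -> levels [5 7 10]
Step 3: flows [1->0,2->1] -> levels [6 7 9]
Step 4: flows [1->0,2->1] -> levels [7 7 8]
Step 5: flows [0=1,2->1] -> levels [7 8 7]
Step 6: flows [1->0,1->2] -> levels [8 6 8]
Step 7: flows [0->1,2->1] -> levels [7 8 7]
  -> period-2 cycle: step 7 state = step 5 state; never stabilizes
  -> state at step 30: (30-5) mod 2 = 1, same as step 6 -> [8 6 8]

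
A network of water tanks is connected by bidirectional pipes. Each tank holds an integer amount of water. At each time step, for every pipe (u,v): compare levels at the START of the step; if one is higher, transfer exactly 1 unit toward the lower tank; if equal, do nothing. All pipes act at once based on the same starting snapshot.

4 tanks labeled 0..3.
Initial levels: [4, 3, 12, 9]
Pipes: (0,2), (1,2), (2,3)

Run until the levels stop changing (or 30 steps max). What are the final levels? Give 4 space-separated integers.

Step 1: flows [2->0,2->1,2->3] -> levels [5 4 9 10]
Step 2: flows [2->0,2->1,3->2] -> levels [6 5 8 9]
Step 3: flows [2->0,2->1,3->2] -> levels [7 6 7 8]
Step 4: flows [0=2,2->1,3->2] -> levels [7 7 7 7]
Step 5: flows [0=2,1=2,2=3] -> levels [7 7 7 7]
  -> stable (no change)

Answer: 7 7 7 7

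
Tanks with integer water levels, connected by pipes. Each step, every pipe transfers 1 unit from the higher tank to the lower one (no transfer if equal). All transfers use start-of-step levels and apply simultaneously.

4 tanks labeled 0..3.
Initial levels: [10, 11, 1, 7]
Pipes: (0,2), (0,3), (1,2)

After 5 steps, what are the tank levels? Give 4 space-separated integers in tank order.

Answer: 8 8 6 7

Derivation:
Step 1: flows [0->2,0->3,1->2] -> levels [8 10 3 8]
Step 2: flows [0->2,0=3,1->2] -> levels [7 9 5 8]
Step 3: flows [0->2,3->0,1->2] -> levels [7 8 7 7]
Step 4: flows [0=2,0=3,1->2] -> levels [7 7 8 7]
Step 5: flows [2->0,0=3,2->1] -> levels [8 8 6 7]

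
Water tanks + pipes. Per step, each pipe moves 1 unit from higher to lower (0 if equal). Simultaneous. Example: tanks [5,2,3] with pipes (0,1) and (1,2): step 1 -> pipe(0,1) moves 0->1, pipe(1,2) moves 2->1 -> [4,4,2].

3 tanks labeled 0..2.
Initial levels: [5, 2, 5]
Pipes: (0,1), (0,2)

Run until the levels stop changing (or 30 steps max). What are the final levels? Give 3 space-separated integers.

Answer: 4 4 4

Derivation:
Step 1: flows [0->1,0=2] -> levels [4 3 5]
Step 2: flows [0->1,2->0] -> levels [4 4 4]
Step 3: flows [0=1,0=2] -> levels [4 4 4]
  -> stable (no change)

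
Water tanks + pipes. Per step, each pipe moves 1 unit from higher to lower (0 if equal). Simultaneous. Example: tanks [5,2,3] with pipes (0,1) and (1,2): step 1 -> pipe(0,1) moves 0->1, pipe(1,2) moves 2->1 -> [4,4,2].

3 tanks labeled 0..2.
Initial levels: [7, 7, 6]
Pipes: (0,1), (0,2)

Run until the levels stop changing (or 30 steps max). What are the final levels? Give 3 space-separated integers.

Step 1: flows [0=1,0->2] -> levels [6 7 7]
Step 2: flows [1->0,2->0] -> levels [8 6 6]
Step 3: flows [0->1,0->2] -> levels [6 7 7]
  -> period-2 cycle: step 3 state = step 1 state; never stabilizes
  -> state at step 30: (30-1) mod 2 = 1, same as step 2 -> [8 6 6]

Answer: 8 6 6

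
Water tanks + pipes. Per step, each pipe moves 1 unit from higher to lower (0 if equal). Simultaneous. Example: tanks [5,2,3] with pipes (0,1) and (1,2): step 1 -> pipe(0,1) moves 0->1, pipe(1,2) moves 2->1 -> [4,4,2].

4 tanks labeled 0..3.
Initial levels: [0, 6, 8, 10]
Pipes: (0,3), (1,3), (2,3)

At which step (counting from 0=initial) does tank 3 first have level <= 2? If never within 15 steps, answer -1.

Answer: -1

Derivation:
Step 1: flows [3->0,3->1,3->2] -> levels [1 7 9 7]
Step 2: flows [3->0,1=3,2->3] -> levels [2 7 8 7]
Step 3: flows [3->0,1=3,2->3] -> levels [3 7 7 7]
Step 4: flows [3->0,1=3,2=3] -> levels [4 7 7 6]
Step 5: flows [3->0,1->3,2->3] -> levels [5 6 6 7]
Step 6: flows [3->0,3->1,3->2] -> levels [6 7 7 4]
Step 7: flows [0->3,1->3,2->3] -> levels [5 6 6 7]
  -> period-2 cycle (repeats step 5); tank 3 never drops to <=2
Tank 3 never reaches <=2 within 15 steps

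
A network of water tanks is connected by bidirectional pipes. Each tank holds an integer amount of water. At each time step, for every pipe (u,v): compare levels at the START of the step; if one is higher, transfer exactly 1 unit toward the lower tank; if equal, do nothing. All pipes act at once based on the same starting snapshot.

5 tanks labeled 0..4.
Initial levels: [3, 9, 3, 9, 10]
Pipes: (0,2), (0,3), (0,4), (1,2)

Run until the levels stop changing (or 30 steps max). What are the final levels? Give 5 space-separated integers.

Answer: 5 6 8 7 8

Derivation:
Step 1: flows [0=2,3->0,4->0,1->2] -> levels [5 8 4 8 9]
Step 2: flows [0->2,3->0,4->0,1->2] -> levels [6 7 6 7 8]
Step 3: flows [0=2,3->0,4->0,1->2] -> levels [8 6 7 6 7]
Step 4: flows [0->2,0->3,0->4,2->1] -> levels [5 7 7 7 8]
Step 5: flows [2->0,3->0,4->0,1=2] -> levels [8 7 6 6 7]
Step 6: flows [0->2,0->3,0->4,1->2] -> levels [5 6 8 7 8]
Step 7: flows [2->0,3->0,4->0,2->1] -> levels [8 7 6 6 7]
  -> period-2 cycle: step 7 state = step 5 state; never stabilizes
  -> state at step 30: (30-5) mod 2 = 1, same as step 6 -> [5 6 8 7 8]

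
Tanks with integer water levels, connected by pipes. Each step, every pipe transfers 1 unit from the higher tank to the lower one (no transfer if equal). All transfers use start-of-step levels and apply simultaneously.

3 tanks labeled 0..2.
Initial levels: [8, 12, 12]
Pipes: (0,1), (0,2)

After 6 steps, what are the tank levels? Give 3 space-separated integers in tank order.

Step 1: flows [1->0,2->0] -> levels [10 11 11]
Step 2: flows [1->0,2->0] -> levels [12 10 10]
Step 3: flows [0->1,0->2] -> levels [10 11 11]
  -> period-2 cycle: step 3 state = step 1 state
  -> state at step 6: (6-1) mod 2 = 1, same as step 2 -> [12 10 10]

Answer: 12 10 10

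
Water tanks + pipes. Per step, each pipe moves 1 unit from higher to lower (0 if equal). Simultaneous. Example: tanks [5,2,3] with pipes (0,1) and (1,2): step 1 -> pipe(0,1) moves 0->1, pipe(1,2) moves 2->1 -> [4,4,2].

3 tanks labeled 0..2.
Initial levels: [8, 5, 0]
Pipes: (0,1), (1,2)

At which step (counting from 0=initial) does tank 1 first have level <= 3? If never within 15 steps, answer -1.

Step 1: flows [0->1,1->2] -> levels [7 5 1]
Step 2: flows [0->1,1->2] -> levels [6 5 2]
Step 3: flows [0->1,1->2] -> levels [5 5 3]
Step 4: flows [0=1,1->2] -> levels [5 4 4]
Step 5: flows [0->1,1=2] -> levels [4 5 4]
Step 6: flows [1->0,1->2] -> levels [5 3 5]
Tank 1 first reaches <=3 at step 6

Answer: 6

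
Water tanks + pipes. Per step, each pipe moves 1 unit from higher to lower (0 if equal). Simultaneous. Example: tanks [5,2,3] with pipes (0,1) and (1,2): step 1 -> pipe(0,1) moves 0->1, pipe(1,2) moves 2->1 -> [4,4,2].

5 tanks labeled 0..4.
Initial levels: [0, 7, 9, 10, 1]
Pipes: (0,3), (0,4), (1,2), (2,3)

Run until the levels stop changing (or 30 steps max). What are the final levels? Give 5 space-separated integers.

Answer: 6 6 7 4 4

Derivation:
Step 1: flows [3->0,4->0,2->1,3->2] -> levels [2 8 9 8 0]
Step 2: flows [3->0,0->4,2->1,2->3] -> levels [2 9 7 8 1]
Step 3: flows [3->0,0->4,1->2,3->2] -> levels [2 8 9 6 2]
Step 4: flows [3->0,0=4,2->1,2->3] -> levels [3 9 7 6 2]
Step 5: flows [3->0,0->4,1->2,2->3] -> levels [3 8 7 6 3]
Step 6: flows [3->0,0=4,1->2,2->3] -> levels [4 7 7 6 3]
Step 7: flows [3->0,0->4,1=2,2->3] -> levels [4 7 6 6 4]
Step 8: flows [3->0,0=4,1->2,2=3] -> levels [5 6 7 5 4]
Step 9: flows [0=3,0->4,2->1,2->3] -> levels [4 7 5 6 5]
Step 10: flows [3->0,4->0,1->2,3->2] -> levels [6 6 7 4 4]
Step 11: flows [0->3,0->4,2->1,2->3] -> levels [4 7 5 6 5]
  -> period-2 cycle: step 11 state = step 9 state; never stabilizes
  -> state at step 30: (30-9) mod 2 = 1, same as step 10 -> [6 6 7 4 4]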